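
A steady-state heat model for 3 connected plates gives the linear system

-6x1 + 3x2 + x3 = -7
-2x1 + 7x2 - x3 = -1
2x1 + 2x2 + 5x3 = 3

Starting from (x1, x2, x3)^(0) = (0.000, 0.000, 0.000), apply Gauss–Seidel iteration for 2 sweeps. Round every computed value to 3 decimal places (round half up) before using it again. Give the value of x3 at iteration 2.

0.000

Iteration 1:
  x1 = (-7 - (3)·0.000 - (1)·0.000) / (-6) = 1.167
  x2 = (-1 - (-2)·1.167 - (-1)·0.000) / (7) = 0.191
  x3 = (3 - (2)·1.167 - (2)·0.191) / (5) = 0.057
Iteration 2:
  x1 = (-7 - (3)·0.191 - (1)·0.057) / (-6) = 1.272
  x2 = (-1 - (-2)·1.272 - (-1)·0.057) / (7) = 0.229
  x3 = (3 - (2)·1.272 - (2)·0.229) / (5) = 0.000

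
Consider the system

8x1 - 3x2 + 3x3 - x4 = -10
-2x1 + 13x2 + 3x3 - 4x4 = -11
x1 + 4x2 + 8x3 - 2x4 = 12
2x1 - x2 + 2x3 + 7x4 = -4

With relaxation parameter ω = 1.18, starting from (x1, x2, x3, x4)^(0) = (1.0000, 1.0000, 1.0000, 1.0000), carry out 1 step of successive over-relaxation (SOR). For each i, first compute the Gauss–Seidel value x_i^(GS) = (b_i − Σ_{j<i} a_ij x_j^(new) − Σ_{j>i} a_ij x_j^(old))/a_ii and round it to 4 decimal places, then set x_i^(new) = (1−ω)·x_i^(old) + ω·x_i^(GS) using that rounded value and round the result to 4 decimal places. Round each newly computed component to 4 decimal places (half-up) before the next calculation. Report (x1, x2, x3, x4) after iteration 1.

Iteration 1:
  x1: GS value = (-10 - (-3)·1.0000 - (3)·1.0000 - (-1)·1.0000) / (8) = -1.1250;  x1 ← (1−ω)·1.0000 + ω·-1.1250 = -1.5075
  x2: GS value = (-11 - (-2)·-1.5075 - (3)·1.0000 - (-4)·1.0000) / (13) = -1.0012;  x2 ← (1−ω)·1.0000 + ω·-1.0012 = -1.3614
  x3: GS value = (12 - (1)·-1.5075 - (4)·-1.3614 - (-2)·1.0000) / (8) = 2.6191;  x3 ← (1−ω)·1.0000 + ω·2.6191 = 2.9105
  x4: GS value = (-4 - (2)·-1.5075 - (-1)·-1.3614 - (2)·2.9105) / (7) = -1.1668;  x4 ← (1−ω)·1.0000 + ω·-1.1668 = -1.5568

(-1.5075, -1.3614, 2.9105, -1.5568)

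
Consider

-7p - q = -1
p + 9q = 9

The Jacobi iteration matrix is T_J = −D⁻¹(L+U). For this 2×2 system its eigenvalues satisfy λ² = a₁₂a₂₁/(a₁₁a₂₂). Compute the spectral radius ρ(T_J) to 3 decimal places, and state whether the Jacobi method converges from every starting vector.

0.126

a₁₂a₂₁/(a₁₁a₂₂) = (-1)·(1) / ((-7)·(9)) = 0.015873
ρ = √|0.015873| = √0.015873 = 0.126
ρ < 1, so Jacobi converges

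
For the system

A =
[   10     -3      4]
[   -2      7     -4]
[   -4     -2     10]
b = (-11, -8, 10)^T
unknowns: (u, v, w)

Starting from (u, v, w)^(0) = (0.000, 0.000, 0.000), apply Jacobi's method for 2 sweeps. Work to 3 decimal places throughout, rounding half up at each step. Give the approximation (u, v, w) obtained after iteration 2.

(-1.843, -0.886, 0.331)

Iteration 1:
  u = (-11 - (-3)·0.000 - (4)·0.000) / (10) = -1.100
  v = (-8 - (-2)·0.000 - (-4)·0.000) / (7) = -1.143
  w = (10 - (-4)·0.000 - (-2)·0.000) / (10) = 1.000
Iteration 2:
  u = (-11 - (-3)·-1.143 - (4)·1.000) / (10) = -1.843
  v = (-8 - (-2)·-1.100 - (-4)·1.000) / (7) = -0.886
  w = (10 - (-4)·-1.100 - (-2)·-1.143) / (10) = 0.331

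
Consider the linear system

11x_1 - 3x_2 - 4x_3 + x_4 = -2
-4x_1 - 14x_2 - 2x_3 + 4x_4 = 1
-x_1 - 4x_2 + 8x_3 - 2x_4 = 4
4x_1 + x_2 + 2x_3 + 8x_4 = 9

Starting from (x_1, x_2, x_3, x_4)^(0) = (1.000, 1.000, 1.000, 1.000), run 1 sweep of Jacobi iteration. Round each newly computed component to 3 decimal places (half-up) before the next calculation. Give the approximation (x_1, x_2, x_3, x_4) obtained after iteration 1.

Iteration 1:
  x_1 = (-2 - (-3)·1.000 - (-4)·1.000 - (1)·1.000) / (11) = 0.364
  x_2 = (1 - (-4)·1.000 - (-2)·1.000 - (4)·1.000) / (-14) = -0.214
  x_3 = (4 - (-1)·1.000 - (-4)·1.000 - (-2)·1.000) / (8) = 1.375
  x_4 = (9 - (4)·1.000 - (1)·1.000 - (2)·1.000) / (8) = 0.250

(0.364, -0.214, 1.375, 0.250)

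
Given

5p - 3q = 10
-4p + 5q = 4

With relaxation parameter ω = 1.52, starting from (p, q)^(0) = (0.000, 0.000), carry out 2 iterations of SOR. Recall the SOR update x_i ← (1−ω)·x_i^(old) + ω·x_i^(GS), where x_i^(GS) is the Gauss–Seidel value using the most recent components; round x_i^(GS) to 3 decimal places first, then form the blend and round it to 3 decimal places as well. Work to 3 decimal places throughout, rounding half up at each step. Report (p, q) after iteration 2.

(5.940, 5.884)

Iteration 1:
  p: GS value = (10 - (-3)·0.000) / (5) = 2.000;  p ← (1−ω)·0.000 + ω·2.000 = 3.040
  q: GS value = (4 - (-4)·3.040) / (5) = 3.232;  q ← (1−ω)·0.000 + ω·3.232 = 4.913
Iteration 2:
  p: GS value = (10 - (-3)·4.913) / (5) = 4.948;  p ← (1−ω)·3.040 + ω·4.948 = 5.940
  q: GS value = (4 - (-4)·5.940) / (5) = 5.552;  q ← (1−ω)·4.913 + ω·5.552 = 5.884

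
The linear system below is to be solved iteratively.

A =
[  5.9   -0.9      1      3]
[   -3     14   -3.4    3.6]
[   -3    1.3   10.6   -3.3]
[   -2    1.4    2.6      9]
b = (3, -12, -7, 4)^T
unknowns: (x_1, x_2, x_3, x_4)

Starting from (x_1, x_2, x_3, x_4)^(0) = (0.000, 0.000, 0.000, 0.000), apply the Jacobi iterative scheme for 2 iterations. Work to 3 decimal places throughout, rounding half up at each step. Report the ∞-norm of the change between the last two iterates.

0.437

Iteration 1:
  x_1 = (3 - (-0.9)·0.000 - (1)·0.000 - (3)·0.000) / (5.9) = 0.508
  x_2 = (-12 - (-3)·0.000 - (-3.4)·0.000 - (3.6)·0.000) / (14) = -0.857
  x_3 = (-7 - (-3)·0.000 - (1.3)·0.000 - (-3.3)·0.000) / (10.6) = -0.660
  x_4 = (4 - (-2)·0.000 - (1.4)·0.000 - (2.6)·0.000) / (9) = 0.444
Iteration 2:
  x_1 = (3 - (-0.9)·-0.857 - (1)·-0.660 - (3)·0.444) / (5.9) = 0.264
  x_2 = (-12 - (-3)·0.508 - (-3.4)·-0.660 - (3.6)·0.444) / (14) = -1.023
  x_3 = (-7 - (-3)·0.508 - (1.3)·-0.857 - (-3.3)·0.444) / (10.6) = -0.273
  x_4 = (4 - (-2)·0.508 - (1.4)·-0.857 - (2.6)·-0.660) / (9) = 0.881
Change: (-0.244, -0.166, 0.387, 0.437) → max |·| = 0.437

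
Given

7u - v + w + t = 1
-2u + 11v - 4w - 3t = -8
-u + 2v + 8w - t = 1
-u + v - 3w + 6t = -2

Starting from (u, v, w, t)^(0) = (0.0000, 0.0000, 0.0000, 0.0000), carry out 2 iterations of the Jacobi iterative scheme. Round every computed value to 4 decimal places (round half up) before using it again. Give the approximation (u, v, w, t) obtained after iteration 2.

(0.0687, -0.7467, 0.2830, -0.1258)

Iteration 1:
  u = (1 - (-1)·0.0000 - (1)·0.0000 - (1)·0.0000) / (7) = 0.1429
  v = (-8 - (-2)·0.0000 - (-4)·0.0000 - (-3)·0.0000) / (11) = -0.7273
  w = (1 - (-1)·0.0000 - (2)·0.0000 - (-1)·0.0000) / (8) = 0.1250
  t = (-2 - (-1)·0.0000 - (1)·0.0000 - (-3)·0.0000) / (6) = -0.3333
Iteration 2:
  u = (1 - (-1)·-0.7273 - (1)·0.1250 - (1)·-0.3333) / (7) = 0.0687
  v = (-8 - (-2)·0.1429 - (-4)·0.1250 - (-3)·-0.3333) / (11) = -0.7467
  w = (1 - (-1)·0.1429 - (2)·-0.7273 - (-1)·-0.3333) / (8) = 0.2830
  t = (-2 - (-1)·0.1429 - (1)·-0.7273 - (-3)·0.1250) / (6) = -0.1258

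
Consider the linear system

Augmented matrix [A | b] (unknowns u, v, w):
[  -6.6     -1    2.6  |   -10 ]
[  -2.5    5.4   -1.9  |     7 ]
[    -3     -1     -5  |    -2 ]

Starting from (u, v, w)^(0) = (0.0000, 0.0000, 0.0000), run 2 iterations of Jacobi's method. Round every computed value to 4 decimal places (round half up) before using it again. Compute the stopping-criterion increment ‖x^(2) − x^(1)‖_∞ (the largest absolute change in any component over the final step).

Iteration 1:
  u = (-10 - (-1)·0.0000 - (2.6)·0.0000) / (-6.6) = 1.5152
  v = (7 - (-2.5)·0.0000 - (-1.9)·0.0000) / (5.4) = 1.2963
  w = (-2 - (-3)·0.0000 - (-1)·0.0000) / (-5) = 0.4000
Iteration 2:
  u = (-10 - (-1)·1.2963 - (2.6)·0.4000) / (-6.6) = 1.4763
  v = (7 - (-2.5)·1.5152 - (-1.9)·0.4000) / (5.4) = 2.1385
  w = (-2 - (-3)·1.5152 - (-1)·1.2963) / (-5) = -0.7684
Change: (-0.0389, 0.8422, -1.1684) → max |·| = 1.1684

1.1684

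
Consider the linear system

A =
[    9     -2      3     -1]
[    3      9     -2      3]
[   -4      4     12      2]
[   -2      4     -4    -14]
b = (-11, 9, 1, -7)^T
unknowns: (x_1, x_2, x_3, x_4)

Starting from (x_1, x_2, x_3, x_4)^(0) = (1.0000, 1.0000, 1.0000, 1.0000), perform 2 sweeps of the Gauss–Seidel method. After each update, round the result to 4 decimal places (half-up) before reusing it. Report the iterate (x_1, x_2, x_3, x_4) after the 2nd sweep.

Iteration 1:
  x_1 = (-11 - (-2)·1.0000 - (3)·1.0000 - (-1)·1.0000) / (9) = -1.2222
  x_2 = (9 - (3)·-1.2222 - (-2)·1.0000 - (3)·1.0000) / (9) = 1.2963
  x_3 = (1 - (-4)·-1.2222 - (4)·1.2963 - (2)·1.0000) / (12) = -0.9228
  x_4 = (-7 - (-2)·-1.2222 - (4)·1.2963 - (-4)·-0.9228) / (-14) = 1.3086
Iteration 2:
  x_1 = (-11 - (-2)·1.2963 - (3)·-0.9228 - (-1)·1.3086) / (9) = -0.4812
  x_2 = (9 - (3)·-0.4812 - (-2)·-0.9228 - (3)·1.3086) / (9) = 0.5191
  x_3 = (1 - (-4)·-0.4812 - (4)·0.5191 - (2)·1.3086) / (12) = -0.4682
  x_4 = (-7 - (-2)·-0.4812 - (4)·0.5191 - (-4)·-0.4682) / (-14) = 0.8508

(-0.4812, 0.5191, -0.4682, 0.8508)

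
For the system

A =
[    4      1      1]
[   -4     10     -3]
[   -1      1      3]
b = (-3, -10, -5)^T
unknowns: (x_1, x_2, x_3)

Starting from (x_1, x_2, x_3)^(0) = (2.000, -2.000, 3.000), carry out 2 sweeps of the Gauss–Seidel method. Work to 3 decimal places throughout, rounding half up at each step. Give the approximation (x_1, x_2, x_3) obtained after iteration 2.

Iteration 1:
  x_1 = (-3 - (1)·-2.000 - (1)·3.000) / (4) = -1.000
  x_2 = (-10 - (-4)·-1.000 - (-3)·3.000) / (10) = -0.500
  x_3 = (-5 - (-1)·-1.000 - (1)·-0.500) / (3) = -1.833
Iteration 2:
  x_1 = (-3 - (1)·-0.500 - (1)·-1.833) / (4) = -0.167
  x_2 = (-10 - (-4)·-0.167 - (-3)·-1.833) / (10) = -1.617
  x_3 = (-5 - (-1)·-0.167 - (1)·-1.617) / (3) = -1.183

(-0.167, -1.617, -1.183)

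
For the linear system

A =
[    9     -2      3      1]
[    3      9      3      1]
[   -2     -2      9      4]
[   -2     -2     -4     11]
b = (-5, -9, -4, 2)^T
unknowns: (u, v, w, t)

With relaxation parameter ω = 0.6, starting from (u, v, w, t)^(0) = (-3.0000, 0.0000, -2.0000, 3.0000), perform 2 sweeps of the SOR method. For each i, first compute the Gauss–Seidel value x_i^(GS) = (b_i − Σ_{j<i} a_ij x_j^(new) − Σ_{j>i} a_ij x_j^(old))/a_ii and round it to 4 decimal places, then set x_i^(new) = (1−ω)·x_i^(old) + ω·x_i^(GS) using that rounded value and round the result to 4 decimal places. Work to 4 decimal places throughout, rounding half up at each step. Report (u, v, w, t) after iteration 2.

(-0.5186, -0.1838, -1.3717, 0.0129)

Iteration 1:
  u: GS value = (-5 - (-2)·0.0000 - (3)·-2.0000 - (1)·3.0000) / (9) = -0.2222;  u ← (1−ω)·-3.0000 + ω·-0.2222 = -1.3333
  v: GS value = (-9 - (3)·-1.3333 - (3)·-2.0000 - (1)·3.0000) / (9) = -0.2222;  v ← (1−ω)·0.0000 + ω·-0.2222 = -0.1333
  w: GS value = (-4 - (-2)·-1.3333 - (-2)·-0.1333 - (4)·3.0000) / (9) = -2.1037;  w ← (1−ω)·-2.0000 + ω·-2.1037 = -2.0622
  t: GS value = (2 - (-2)·-1.3333 - (-2)·-0.1333 - (-4)·-2.0622) / (11) = -0.8347;  t ← (1−ω)·3.0000 + ω·-0.8347 = 0.6992
Iteration 2:
  u: GS value = (-5 - (-2)·-0.1333 - (3)·-2.0622 - (1)·0.6992) / (9) = 0.0245;  u ← (1−ω)·-1.3333 + ω·0.0245 = -0.5186
  v: GS value = (-9 - (3)·-0.5186 - (3)·-2.0622 - (1)·0.6992) / (9) = -0.2174;  v ← (1−ω)·-0.1333 + ω·-0.2174 = -0.1838
  w: GS value = (-4 - (-2)·-0.5186 - (-2)·-0.1838 - (4)·0.6992) / (9) = -0.9113;  w ← (1−ω)·-2.0622 + ω·-0.9113 = -1.3717
  t: GS value = (2 - (-2)·-0.5186 - (-2)·-0.1838 - (-4)·-1.3717) / (11) = -0.4447;  t ← (1−ω)·0.6992 + ω·-0.4447 = 0.0129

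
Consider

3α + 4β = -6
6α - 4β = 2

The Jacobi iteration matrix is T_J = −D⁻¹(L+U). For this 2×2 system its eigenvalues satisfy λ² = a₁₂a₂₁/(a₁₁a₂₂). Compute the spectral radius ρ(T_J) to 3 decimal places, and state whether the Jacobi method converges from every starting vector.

a₁₂a₂₁/(a₁₁a₂₂) = (4)·(6) / ((3)·(-4)) = -2.000000
ρ = √|-2.000000| = √2.000000 = 1.414
ρ > 1, so Jacobi diverges

1.414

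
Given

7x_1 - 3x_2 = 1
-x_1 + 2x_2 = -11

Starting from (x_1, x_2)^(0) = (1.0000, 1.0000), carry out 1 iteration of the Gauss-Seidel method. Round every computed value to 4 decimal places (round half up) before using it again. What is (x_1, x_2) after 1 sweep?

(0.5714, -5.2143)

Iteration 1:
  x_1 = (1 - (-3)·1.0000) / (7) = 0.5714
  x_2 = (-11 - (-1)·0.5714) / (2) = -5.2143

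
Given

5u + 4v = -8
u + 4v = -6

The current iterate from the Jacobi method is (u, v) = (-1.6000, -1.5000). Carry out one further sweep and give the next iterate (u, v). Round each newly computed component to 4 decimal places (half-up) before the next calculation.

(-0.4000, -1.1000)

One sweep:
  u = (-8 - (4)·-1.5000) / (5) = -0.4000
  v = (-6 - (1)·-1.6000) / (4) = -1.1000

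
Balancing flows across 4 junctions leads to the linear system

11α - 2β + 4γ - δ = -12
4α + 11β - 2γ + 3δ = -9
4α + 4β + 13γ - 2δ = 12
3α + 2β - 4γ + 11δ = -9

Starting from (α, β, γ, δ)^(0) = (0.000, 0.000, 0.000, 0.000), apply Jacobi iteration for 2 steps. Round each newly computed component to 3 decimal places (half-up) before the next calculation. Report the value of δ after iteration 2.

Iteration 1:
  α = (-12 - (-2)·0.000 - (4)·0.000 - (-1)·0.000) / (11) = -1.091
  β = (-9 - (4)·0.000 - (-2)·0.000 - (3)·0.000) / (11) = -0.818
  γ = (12 - (4)·0.000 - (4)·0.000 - (-2)·0.000) / (13) = 0.923
  δ = (-9 - (3)·0.000 - (2)·0.000 - (-4)·0.000) / (11) = -0.818
Iteration 2:
  α = (-12 - (-2)·-0.818 - (4)·0.923 - (-1)·-0.818) / (11) = -1.650
  β = (-9 - (4)·-1.091 - (-2)·0.923 - (3)·-0.818) / (11) = -0.031
  γ = (12 - (4)·-1.091 - (4)·-0.818 - (-2)·-0.818) / (13) = 1.385
  δ = (-9 - (3)·-1.091 - (2)·-0.818 - (-4)·0.923) / (11) = -0.036

-0.036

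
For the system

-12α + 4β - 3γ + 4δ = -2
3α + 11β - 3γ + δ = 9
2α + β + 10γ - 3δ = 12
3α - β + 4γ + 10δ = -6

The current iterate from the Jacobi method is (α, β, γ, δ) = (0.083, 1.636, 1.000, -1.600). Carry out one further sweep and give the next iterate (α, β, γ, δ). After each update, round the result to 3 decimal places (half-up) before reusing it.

One sweep:
  α = (-2 - (4)·1.636 - (-3)·1.000 - (4)·-1.600) / (-12) = -0.071
  β = (9 - (3)·0.083 - (-3)·1.000 - (1)·-1.600) / (11) = 1.214
  γ = (12 - (2)·0.083 - (1)·1.636 - (-3)·-1.600) / (10) = 0.540
  δ = (-6 - (3)·0.083 - (-1)·1.636 - (4)·1.000) / (10) = -0.861

(-0.071, 1.214, 0.540, -0.861)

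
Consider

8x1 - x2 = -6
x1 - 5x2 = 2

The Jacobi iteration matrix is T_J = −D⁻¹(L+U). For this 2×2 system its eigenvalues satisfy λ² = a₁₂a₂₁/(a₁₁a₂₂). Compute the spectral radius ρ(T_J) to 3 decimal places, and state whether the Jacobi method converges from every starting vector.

a₁₂a₂₁/(a₁₁a₂₂) = (-1)·(1) / ((8)·(-5)) = 0.025000
ρ = √|0.025000| = √0.025000 = 0.158
ρ < 1, so Jacobi converges

0.158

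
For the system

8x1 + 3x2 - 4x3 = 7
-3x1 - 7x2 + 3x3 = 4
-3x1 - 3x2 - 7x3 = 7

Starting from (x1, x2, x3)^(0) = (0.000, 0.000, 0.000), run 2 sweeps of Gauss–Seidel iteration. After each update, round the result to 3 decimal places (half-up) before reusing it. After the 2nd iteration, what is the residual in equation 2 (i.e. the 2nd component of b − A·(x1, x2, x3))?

-0.627

Iteration 1:
  x1 = (7 - (3)·0.000 - (-4)·0.000) / (8) = 0.875
  x2 = (4 - (-3)·0.875 - (3)·0.000) / (-7) = -0.946
  x3 = (7 - (-3)·0.875 - (-3)·-0.946) / (-7) = -0.970
Iteration 2:
  x1 = (7 - (3)·-0.946 - (-4)·-0.970) / (8) = 0.745
  x2 = (4 - (-3)·0.745 - (3)·-0.970) / (-7) = -1.306
  x3 = (7 - (-3)·0.745 - (-3)·-1.306) / (-7) = -0.760
Residual b − A·x = (1.918, -0.627, -0.003)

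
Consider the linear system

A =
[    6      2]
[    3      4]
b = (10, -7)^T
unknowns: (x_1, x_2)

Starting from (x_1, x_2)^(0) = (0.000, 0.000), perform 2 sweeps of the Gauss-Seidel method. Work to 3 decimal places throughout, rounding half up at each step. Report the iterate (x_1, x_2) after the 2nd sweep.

Iteration 1:
  x_1 = (10 - (2)·0.000) / (6) = 1.667
  x_2 = (-7 - (3)·1.667) / (4) = -3.000
Iteration 2:
  x_1 = (10 - (2)·-3.000) / (6) = 2.667
  x_2 = (-7 - (3)·2.667) / (4) = -3.750

(2.667, -3.750)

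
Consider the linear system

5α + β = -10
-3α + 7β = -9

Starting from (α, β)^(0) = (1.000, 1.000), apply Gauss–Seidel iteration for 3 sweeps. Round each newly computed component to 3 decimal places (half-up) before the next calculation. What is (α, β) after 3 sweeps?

Iteration 1:
  α = (-10 - (1)·1.000) / (5) = -2.200
  β = (-9 - (-3)·-2.200) / (7) = -2.229
Iteration 2:
  α = (-10 - (1)·-2.229) / (5) = -1.554
  β = (-9 - (-3)·-1.554) / (7) = -1.952
Iteration 3:
  α = (-10 - (1)·-1.952) / (5) = -1.610
  β = (-9 - (-3)·-1.610) / (7) = -1.976

(-1.610, -1.976)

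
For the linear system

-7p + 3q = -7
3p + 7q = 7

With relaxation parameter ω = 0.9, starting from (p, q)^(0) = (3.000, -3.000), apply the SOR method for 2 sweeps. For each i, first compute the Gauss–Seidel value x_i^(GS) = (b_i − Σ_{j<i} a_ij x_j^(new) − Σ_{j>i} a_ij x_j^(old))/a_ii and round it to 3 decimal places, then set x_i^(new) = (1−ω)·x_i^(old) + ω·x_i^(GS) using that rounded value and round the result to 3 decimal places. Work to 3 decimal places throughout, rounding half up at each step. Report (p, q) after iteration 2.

(1.129, 0.523)

Iteration 1:
  p: GS value = (-7 - (3)·-3.000) / (-7) = -0.286;  p ← (1−ω)·3.000 + ω·-0.286 = 0.043
  q: GS value = (7 - (3)·0.043) / (7) = 0.982;  q ← (1−ω)·-3.000 + ω·0.982 = 0.584
Iteration 2:
  p: GS value = (-7 - (3)·0.584) / (-7) = 1.250;  p ← (1−ω)·0.043 + ω·1.250 = 1.129
  q: GS value = (7 - (3)·1.129) / (7) = 0.516;  q ← (1−ω)·0.584 + ω·0.516 = 0.523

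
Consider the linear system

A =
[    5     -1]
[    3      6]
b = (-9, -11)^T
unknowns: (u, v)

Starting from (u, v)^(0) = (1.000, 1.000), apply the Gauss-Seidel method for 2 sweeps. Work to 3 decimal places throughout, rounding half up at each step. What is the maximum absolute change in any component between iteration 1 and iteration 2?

Iteration 1:
  u = (-9 - (-1)·1.000) / (5) = -1.600
  v = (-11 - (3)·-1.600) / (6) = -1.033
Iteration 2:
  u = (-9 - (-1)·-1.033) / (5) = -2.007
  v = (-11 - (3)·-2.007) / (6) = -0.830
Change: (-0.407, 0.203) → max |·| = 0.407

0.407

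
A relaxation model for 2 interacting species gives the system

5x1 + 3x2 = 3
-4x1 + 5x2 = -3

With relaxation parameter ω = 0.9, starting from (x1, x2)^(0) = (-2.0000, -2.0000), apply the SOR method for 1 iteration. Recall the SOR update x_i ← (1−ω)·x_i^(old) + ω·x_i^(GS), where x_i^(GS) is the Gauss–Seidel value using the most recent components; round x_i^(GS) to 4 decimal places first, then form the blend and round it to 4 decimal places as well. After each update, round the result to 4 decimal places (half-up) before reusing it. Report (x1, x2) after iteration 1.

Iteration 1:
  x1: GS value = (3 - (3)·-2.0000) / (5) = 1.8000;  x1 ← (1−ω)·-2.0000 + ω·1.8000 = 1.4200
  x2: GS value = (-3 - (-4)·1.4200) / (5) = 0.5360;  x2 ← (1−ω)·-2.0000 + ω·0.5360 = 0.2824

(1.4200, 0.2824)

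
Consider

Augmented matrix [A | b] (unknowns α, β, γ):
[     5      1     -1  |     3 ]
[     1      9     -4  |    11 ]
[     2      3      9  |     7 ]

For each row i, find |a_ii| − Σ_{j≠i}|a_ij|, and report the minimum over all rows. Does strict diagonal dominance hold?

row 1: |5| − (1+1) = 3
row 2: |9| − (1+4) = 4
row 3: |9| − (2+3) = 4
minimum over rows = 3 → strictly diagonally dominant (convergence guaranteed)

3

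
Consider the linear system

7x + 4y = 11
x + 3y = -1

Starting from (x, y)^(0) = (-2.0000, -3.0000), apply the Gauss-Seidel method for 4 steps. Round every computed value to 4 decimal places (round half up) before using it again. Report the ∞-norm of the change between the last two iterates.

Iteration 1:
  x = (11 - (4)·-3.0000) / (7) = 3.2857
  y = (-1 - (1)·3.2857) / (3) = -1.4286
Iteration 2:
  x = (11 - (4)·-1.4286) / (7) = 2.3878
  y = (-1 - (1)·2.3878) / (3) = -1.1293
Iteration 3:
  x = (11 - (4)·-1.1293) / (7) = 2.2167
  y = (-1 - (1)·2.2167) / (3) = -1.0722
Iteration 4:
  x = (11 - (4)·-1.0722) / (7) = 2.1841
  y = (-1 - (1)·2.1841) / (3) = -1.0614
Change: (-0.0326, 0.0108) → max |·| = 0.0326

0.0326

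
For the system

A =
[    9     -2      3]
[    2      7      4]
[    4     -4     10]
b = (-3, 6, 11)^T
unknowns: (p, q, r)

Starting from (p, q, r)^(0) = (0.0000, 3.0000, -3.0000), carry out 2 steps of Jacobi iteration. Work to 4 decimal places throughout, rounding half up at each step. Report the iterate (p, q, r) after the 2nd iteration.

Iteration 1:
  p = (-3 - (-2)·3.0000 - (3)·-3.0000) / (9) = 1.3333
  q = (6 - (2)·0.0000 - (4)·-3.0000) / (7) = 2.5714
  r = (11 - (4)·0.0000 - (-4)·3.0000) / (10) = 2.3000
Iteration 2:
  p = (-3 - (-2)·2.5714 - (3)·2.3000) / (9) = -0.5286
  q = (6 - (2)·1.3333 - (4)·2.3000) / (7) = -0.8381
  r = (11 - (4)·1.3333 - (-4)·2.5714) / (10) = 1.5952

(-0.5286, -0.8381, 1.5952)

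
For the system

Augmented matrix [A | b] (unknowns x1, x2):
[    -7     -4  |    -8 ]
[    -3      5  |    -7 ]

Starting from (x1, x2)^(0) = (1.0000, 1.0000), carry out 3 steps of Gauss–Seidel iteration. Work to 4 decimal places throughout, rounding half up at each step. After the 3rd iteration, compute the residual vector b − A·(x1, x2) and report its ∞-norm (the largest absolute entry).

Iteration 1:
  x1 = (-8 - (-4)·1.0000) / (-7) = 0.5714
  x2 = (-7 - (-3)·0.5714) / (5) = -1.0572
Iteration 2:
  x1 = (-8 - (-4)·-1.0572) / (-7) = 1.7470
  x2 = (-7 - (-3)·1.7470) / (5) = -0.3518
Iteration 3:
  x1 = (-8 - (-4)·-0.3518) / (-7) = 1.3439
  x2 = (-7 - (-3)·1.3439) / (5) = -0.5937
Residual b − A·x = (-0.9675, 0.0002); ∞-norm = 0.9675

0.9675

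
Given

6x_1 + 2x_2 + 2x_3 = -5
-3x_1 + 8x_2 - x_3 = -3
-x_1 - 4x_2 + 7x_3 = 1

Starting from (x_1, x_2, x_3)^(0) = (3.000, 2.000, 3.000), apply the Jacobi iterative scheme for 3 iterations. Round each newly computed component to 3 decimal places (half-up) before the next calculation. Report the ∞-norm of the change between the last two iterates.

Iteration 1:
  x_1 = (-5 - (2)·2.000 - (2)·3.000) / (6) = -2.500
  x_2 = (-3 - (-3)·3.000 - (-1)·3.000) / (8) = 1.125
  x_3 = (1 - (-1)·3.000 - (-4)·2.000) / (7) = 1.714
Iteration 2:
  x_1 = (-5 - (2)·1.125 - (2)·1.714) / (6) = -1.780
  x_2 = (-3 - (-3)·-2.500 - (-1)·1.714) / (8) = -1.098
  x_3 = (1 - (-1)·-2.500 - (-4)·1.125) / (7) = 0.429
Iteration 3:
  x_1 = (-5 - (2)·-1.098 - (2)·0.429) / (6) = -0.610
  x_2 = (-3 - (-3)·-1.780 - (-1)·0.429) / (8) = -0.989
  x_3 = (1 - (-1)·-1.780 - (-4)·-1.098) / (7) = -0.739
Change: (1.170, 0.109, -1.168) → max |·| = 1.170

1.170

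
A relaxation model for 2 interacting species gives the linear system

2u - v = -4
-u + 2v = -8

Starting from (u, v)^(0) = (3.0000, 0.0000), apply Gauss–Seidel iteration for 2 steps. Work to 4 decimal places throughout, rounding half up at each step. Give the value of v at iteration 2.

-6.2500

Iteration 1:
  u = (-4 - (-1)·0.0000) / (2) = -2.0000
  v = (-8 - (-1)·-2.0000) / (2) = -5.0000
Iteration 2:
  u = (-4 - (-1)·-5.0000) / (2) = -4.5000
  v = (-8 - (-1)·-4.5000) / (2) = -6.2500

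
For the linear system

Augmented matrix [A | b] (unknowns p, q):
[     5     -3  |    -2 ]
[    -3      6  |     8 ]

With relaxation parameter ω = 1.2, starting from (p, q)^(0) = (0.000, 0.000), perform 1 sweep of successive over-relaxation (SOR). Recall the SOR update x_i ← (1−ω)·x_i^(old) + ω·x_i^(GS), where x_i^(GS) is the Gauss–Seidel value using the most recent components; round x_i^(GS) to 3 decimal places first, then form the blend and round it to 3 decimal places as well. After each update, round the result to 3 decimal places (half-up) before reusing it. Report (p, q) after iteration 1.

Iteration 1:
  p: GS value = (-2 - (-3)·0.000) / (5) = -0.400;  p ← (1−ω)·0.000 + ω·-0.400 = -0.480
  q: GS value = (8 - (-3)·-0.480) / (6) = 1.093;  q ← (1−ω)·0.000 + ω·1.093 = 1.312

(-0.480, 1.312)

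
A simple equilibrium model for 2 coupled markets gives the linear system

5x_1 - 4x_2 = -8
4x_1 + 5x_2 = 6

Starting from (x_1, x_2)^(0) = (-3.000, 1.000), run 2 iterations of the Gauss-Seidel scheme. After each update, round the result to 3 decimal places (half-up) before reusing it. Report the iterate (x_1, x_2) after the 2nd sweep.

(-0.128, 1.302)

Iteration 1:
  x_1 = (-8 - (-4)·1.000) / (5) = -0.800
  x_2 = (6 - (4)·-0.800) / (5) = 1.840
Iteration 2:
  x_1 = (-8 - (-4)·1.840) / (5) = -0.128
  x_2 = (6 - (4)·-0.128) / (5) = 1.302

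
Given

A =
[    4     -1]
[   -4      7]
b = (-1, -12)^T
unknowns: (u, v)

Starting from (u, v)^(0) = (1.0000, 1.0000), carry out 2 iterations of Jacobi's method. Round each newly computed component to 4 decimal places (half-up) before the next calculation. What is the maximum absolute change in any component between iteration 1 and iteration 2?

Iteration 1:
  u = (-1 - (-1)·1.0000) / (4) = 0.0000
  v = (-12 - (-4)·1.0000) / (7) = -1.1429
Iteration 2:
  u = (-1 - (-1)·-1.1429) / (4) = -0.5357
  v = (-12 - (-4)·0.0000) / (7) = -1.7143
Change: (-0.5357, -0.5714) → max |·| = 0.5714

0.5714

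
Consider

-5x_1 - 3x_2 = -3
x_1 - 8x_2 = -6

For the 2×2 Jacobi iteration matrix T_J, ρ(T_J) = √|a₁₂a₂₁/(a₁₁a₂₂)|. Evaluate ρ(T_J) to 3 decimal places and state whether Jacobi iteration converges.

a₁₂a₂₁/(a₁₁a₂₂) = (-3)·(1) / ((-5)·(-8)) = -0.075000
ρ = √|-0.075000| = √0.075000 = 0.274
ρ < 1, so Jacobi converges

0.274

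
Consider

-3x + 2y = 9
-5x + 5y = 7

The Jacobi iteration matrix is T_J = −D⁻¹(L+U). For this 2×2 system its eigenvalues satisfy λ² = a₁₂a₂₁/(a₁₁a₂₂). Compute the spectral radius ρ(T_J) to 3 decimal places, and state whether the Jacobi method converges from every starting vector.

a₁₂a₂₁/(a₁₁a₂₂) = (2)·(-5) / ((-3)·(5)) = 0.666667
ρ = √|0.666667| = √0.666667 = 0.816
ρ < 1, so Jacobi converges

0.816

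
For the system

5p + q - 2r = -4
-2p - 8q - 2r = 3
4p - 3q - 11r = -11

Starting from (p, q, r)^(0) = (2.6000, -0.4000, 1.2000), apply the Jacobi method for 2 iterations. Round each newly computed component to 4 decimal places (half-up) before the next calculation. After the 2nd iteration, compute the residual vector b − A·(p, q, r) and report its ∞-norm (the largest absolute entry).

2.0572

Iteration 1:
  p = (-4 - (1)·-0.4000 - (-2)·1.2000) / (5) = -0.2400
  q = (3 - (-2)·2.6000 - (-2)·1.2000) / (-8) = -1.3250
  r = (-11 - (4)·2.6000 - (-3)·-0.4000) / (-11) = 2.0545
Iteration 2:
  p = (-4 - (1)·-1.3250 - (-2)·2.0545) / (5) = 0.2868
  q = (3 - (-2)·-0.2400 - (-2)·2.0545) / (-8) = -0.8286
  r = (-11 - (4)·-0.2400 - (-3)·-1.3250) / (-11) = 1.2741
Residual b − A·x = (-2.0572, -0.5070, -0.6179); ∞-norm = 2.0572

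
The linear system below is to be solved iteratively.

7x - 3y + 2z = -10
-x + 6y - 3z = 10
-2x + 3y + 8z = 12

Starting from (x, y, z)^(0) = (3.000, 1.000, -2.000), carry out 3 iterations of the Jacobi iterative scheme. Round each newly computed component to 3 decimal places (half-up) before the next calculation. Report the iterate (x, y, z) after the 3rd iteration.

(-0.616, 1.900, 0.184)

Iteration 1:
  x = (-10 - (-3)·1.000 - (2)·-2.000) / (7) = -0.429
  y = (10 - (-1)·3.000 - (-3)·-2.000) / (6) = 1.167
  z = (12 - (-2)·3.000 - (3)·1.000) / (8) = 1.875
Iteration 2:
  x = (-10 - (-3)·1.167 - (2)·1.875) / (7) = -1.464
  y = (10 - (-1)·-0.429 - (-3)·1.875) / (6) = 2.533
  z = (12 - (-2)·-0.429 - (3)·1.167) / (8) = 0.955
Iteration 3:
  x = (-10 - (-3)·2.533 - (2)·0.955) / (7) = -0.616
  y = (10 - (-1)·-1.464 - (-3)·0.955) / (6) = 1.900
  z = (12 - (-2)·-1.464 - (3)·2.533) / (8) = 0.184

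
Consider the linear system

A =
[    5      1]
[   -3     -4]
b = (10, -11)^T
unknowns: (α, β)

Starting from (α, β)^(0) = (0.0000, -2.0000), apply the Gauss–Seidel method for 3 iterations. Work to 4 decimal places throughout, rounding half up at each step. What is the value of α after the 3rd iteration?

Iteration 1:
  α = (10 - (1)·-2.0000) / (5) = 2.4000
  β = (-11 - (-3)·2.4000) / (-4) = 0.9500
Iteration 2:
  α = (10 - (1)·0.9500) / (5) = 1.8100
  β = (-11 - (-3)·1.8100) / (-4) = 1.3925
Iteration 3:
  α = (10 - (1)·1.3925) / (5) = 1.7215
  β = (-11 - (-3)·1.7215) / (-4) = 1.4589

1.7215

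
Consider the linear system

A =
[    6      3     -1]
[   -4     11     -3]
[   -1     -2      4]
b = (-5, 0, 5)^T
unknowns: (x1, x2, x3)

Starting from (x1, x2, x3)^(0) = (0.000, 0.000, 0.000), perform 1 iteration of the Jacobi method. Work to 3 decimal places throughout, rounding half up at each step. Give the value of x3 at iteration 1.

1.250

Iteration 1:
  x1 = (-5 - (3)·0.000 - (-1)·0.000) / (6) = -0.833
  x2 = (0 - (-4)·0.000 - (-3)·0.000) / (11) = 0.000
  x3 = (5 - (-1)·0.000 - (-2)·0.000) / (4) = 1.250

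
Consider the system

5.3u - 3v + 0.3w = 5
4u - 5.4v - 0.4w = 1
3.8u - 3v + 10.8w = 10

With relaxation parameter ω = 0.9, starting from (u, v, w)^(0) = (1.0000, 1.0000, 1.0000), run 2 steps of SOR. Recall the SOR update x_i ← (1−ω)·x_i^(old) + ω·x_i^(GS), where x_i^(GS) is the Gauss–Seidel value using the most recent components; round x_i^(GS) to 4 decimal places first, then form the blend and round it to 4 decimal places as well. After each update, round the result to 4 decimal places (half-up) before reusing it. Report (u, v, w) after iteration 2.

(1.3648, 0.7777, 0.6644)

Iteration 1:
  u: GS value = (5 - (-3)·1.0000 - (0.3)·1.0000) / (5.3) = 1.4528;  u ← (1−ω)·1.0000 + ω·1.4528 = 1.4075
  v: GS value = (1 - (4)·1.4075 - (-0.4)·1.0000) / (-5.4) = 0.7833;  v ← (1−ω)·1.0000 + ω·0.7833 = 0.8050
  w: GS value = (10 - (3.8)·1.4075 - (-3)·0.8050) / (10.8) = 0.6543;  w ← (1−ω)·1.0000 + ω·0.6543 = 0.6889
Iteration 2:
  u: GS value = (5 - (-3)·0.8050 - (0.3)·0.6889) / (5.3) = 1.3601;  u ← (1−ω)·1.4075 + ω·1.3601 = 1.3648
  v: GS value = (1 - (4)·1.3648 - (-0.4)·0.6889) / (-5.4) = 0.7747;  v ← (1−ω)·0.8050 + ω·0.7747 = 0.7777
  w: GS value = (10 - (3.8)·1.3648 - (-3)·0.7777) / (10.8) = 0.6617;  w ← (1−ω)·0.6889 + ω·0.6617 = 0.6644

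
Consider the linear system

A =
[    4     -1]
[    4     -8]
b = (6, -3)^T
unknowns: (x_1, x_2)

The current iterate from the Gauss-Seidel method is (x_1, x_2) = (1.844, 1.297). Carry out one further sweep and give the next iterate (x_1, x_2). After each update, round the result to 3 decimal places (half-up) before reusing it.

One sweep:
  x_1 = (6 - (-1)·1.297) / (4) = 1.824
  x_2 = (-3 - (4)·1.824) / (-8) = 1.287

(1.824, 1.287)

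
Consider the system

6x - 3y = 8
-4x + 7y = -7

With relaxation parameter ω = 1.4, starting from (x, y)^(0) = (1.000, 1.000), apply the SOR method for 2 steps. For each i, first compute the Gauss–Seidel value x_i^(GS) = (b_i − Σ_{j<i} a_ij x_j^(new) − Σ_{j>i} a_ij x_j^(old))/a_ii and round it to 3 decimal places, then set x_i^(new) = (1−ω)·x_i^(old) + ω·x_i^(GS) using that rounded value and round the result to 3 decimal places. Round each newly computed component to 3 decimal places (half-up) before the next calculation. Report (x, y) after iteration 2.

(0.954, -0.610)

Iteration 1:
  x: GS value = (8 - (-3)·1.000) / (6) = 1.833;  x ← (1−ω)·1.000 + ω·1.833 = 2.166
  y: GS value = (-7 - (-4)·2.166) / (7) = 0.238;  y ← (1−ω)·1.000 + ω·0.238 = -0.067
Iteration 2:
  x: GS value = (8 - (-3)·-0.067) / (6) = 1.300;  x ← (1−ω)·2.166 + ω·1.300 = 0.954
  y: GS value = (-7 - (-4)·0.954) / (7) = -0.455;  y ← (1−ω)·-0.067 + ω·-0.455 = -0.610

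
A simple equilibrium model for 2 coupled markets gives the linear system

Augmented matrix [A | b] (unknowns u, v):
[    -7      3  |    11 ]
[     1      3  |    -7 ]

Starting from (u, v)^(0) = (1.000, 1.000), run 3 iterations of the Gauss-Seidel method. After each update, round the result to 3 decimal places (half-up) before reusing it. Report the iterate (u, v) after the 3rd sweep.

Iteration 1:
  u = (11 - (3)·1.000) / (-7) = -1.143
  v = (-7 - (1)·-1.143) / (3) = -1.952
Iteration 2:
  u = (11 - (3)·-1.952) / (-7) = -2.408
  v = (-7 - (1)·-2.408) / (3) = -1.531
Iteration 3:
  u = (11 - (3)·-1.531) / (-7) = -2.228
  v = (-7 - (1)·-2.228) / (3) = -1.591

(-2.228, -1.591)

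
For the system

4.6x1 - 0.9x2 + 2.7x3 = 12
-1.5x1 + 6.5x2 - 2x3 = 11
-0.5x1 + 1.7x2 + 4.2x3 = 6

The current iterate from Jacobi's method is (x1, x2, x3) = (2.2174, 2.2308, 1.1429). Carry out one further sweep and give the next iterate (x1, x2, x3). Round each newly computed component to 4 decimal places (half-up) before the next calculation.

One sweep:
  x1 = (12 - (-0.9)·2.2308 - (2.7)·1.1429) / (4.6) = 2.3743
  x2 = (11 - (-1.5)·2.2174 - (-2)·1.1429) / (6.5) = 2.5557
  x3 = (6 - (-0.5)·2.2174 - (1.7)·2.2308) / (4.2) = 0.7896

(2.3743, 2.5557, 0.7896)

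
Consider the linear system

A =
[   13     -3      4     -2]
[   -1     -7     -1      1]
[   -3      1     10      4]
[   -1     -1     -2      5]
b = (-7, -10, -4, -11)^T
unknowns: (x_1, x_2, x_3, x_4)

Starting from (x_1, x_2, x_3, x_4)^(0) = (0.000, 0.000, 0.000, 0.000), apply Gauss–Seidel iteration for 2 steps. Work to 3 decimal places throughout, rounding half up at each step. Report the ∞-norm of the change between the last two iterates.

Iteration 1:
  x_1 = (-7 - (-3)·0.000 - (4)·0.000 - (-2)·0.000) / (13) = -0.538
  x_2 = (-10 - (-1)·-0.538 - (-1)·0.000 - (1)·0.000) / (-7) = 1.505
  x_3 = (-4 - (-3)·-0.538 - (1)·1.505 - (4)·0.000) / (10) = -0.712
  x_4 = (-11 - (-1)·-0.538 - (-1)·1.505 - (-2)·-0.712) / (5) = -2.291
Iteration 2:
  x_1 = (-7 - (-3)·1.505 - (4)·-0.712 - (-2)·-2.291) / (13) = -0.325
  x_2 = (-10 - (-1)·-0.325 - (-1)·-0.712 - (1)·-2.291) / (-7) = 1.249
  x_3 = (-4 - (-3)·-0.325 - (1)·1.249 - (4)·-2.291) / (10) = 0.294
  x_4 = (-11 - (-1)·-0.325 - (-1)·1.249 - (-2)·0.294) / (5) = -1.898
Change: (0.213, -0.256, 1.006, 0.393) → max |·| = 1.006

1.006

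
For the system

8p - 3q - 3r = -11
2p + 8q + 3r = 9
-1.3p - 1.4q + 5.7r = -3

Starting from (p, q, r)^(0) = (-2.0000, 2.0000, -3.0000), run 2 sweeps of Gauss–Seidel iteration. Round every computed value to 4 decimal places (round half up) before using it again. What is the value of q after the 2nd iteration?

1.3412

Iteration 1:
  p = (-11 - (-3)·2.0000 - (-3)·-3.0000) / (8) = -1.7500
  q = (9 - (2)·-1.7500 - (3)·-3.0000) / (8) = 2.6875
  r = (-3 - (-1.3)·-1.7500 - (-1.4)·2.6875) / (5.7) = -0.2654
Iteration 2:
  p = (-11 - (-3)·2.6875 - (-3)·-0.2654) / (8) = -0.4667
  q = (9 - (2)·-0.4667 - (3)·-0.2654) / (8) = 1.3412
  r = (-3 - (-1.3)·-0.4667 - (-1.4)·1.3412) / (5.7) = -0.3033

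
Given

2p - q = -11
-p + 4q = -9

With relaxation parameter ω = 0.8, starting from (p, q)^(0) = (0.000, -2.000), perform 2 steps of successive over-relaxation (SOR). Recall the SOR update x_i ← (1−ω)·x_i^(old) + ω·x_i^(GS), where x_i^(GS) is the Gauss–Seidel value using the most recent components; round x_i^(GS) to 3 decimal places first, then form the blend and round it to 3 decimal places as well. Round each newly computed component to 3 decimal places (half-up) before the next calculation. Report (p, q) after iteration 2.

(-6.736, -3.795)

Iteration 1:
  p: GS value = (-11 - (-1)·-2.000) / (2) = -6.500;  p ← (1−ω)·0.000 + ω·-6.500 = -5.200
  q: GS value = (-9 - (-1)·-5.200) / (4) = -3.550;  q ← (1−ω)·-2.000 + ω·-3.550 = -3.240
Iteration 2:
  p: GS value = (-11 - (-1)·-3.240) / (2) = -7.120;  p ← (1−ω)·-5.200 + ω·-7.120 = -6.736
  q: GS value = (-9 - (-1)·-6.736) / (4) = -3.934;  q ← (1−ω)·-3.240 + ω·-3.934 = -3.795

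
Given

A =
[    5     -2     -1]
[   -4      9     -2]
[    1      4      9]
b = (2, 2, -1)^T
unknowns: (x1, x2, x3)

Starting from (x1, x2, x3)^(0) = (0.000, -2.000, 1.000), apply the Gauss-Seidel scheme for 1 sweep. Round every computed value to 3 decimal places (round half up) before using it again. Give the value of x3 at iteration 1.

-0.247

Iteration 1:
  x1 = (2 - (-2)·-2.000 - (-1)·1.000) / (5) = -0.200
  x2 = (2 - (-4)·-0.200 - (-2)·1.000) / (9) = 0.356
  x3 = (-1 - (1)·-0.200 - (4)·0.356) / (9) = -0.247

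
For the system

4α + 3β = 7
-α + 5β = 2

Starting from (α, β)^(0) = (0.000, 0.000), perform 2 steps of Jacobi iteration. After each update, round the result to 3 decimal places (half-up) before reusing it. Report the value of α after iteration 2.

1.450

Iteration 1:
  α = (7 - (3)·0.000) / (4) = 1.750
  β = (2 - (-1)·0.000) / (5) = 0.400
Iteration 2:
  α = (7 - (3)·0.400) / (4) = 1.450
  β = (2 - (-1)·1.750) / (5) = 0.750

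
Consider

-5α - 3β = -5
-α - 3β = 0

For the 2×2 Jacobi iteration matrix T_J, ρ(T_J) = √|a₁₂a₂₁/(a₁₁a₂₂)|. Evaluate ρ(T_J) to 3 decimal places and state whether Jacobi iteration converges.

0.447

a₁₂a₂₁/(a₁₁a₂₂) = (-3)·(-1) / ((-5)·(-3)) = 0.200000
ρ = √|0.200000| = √0.200000 = 0.447
ρ < 1, so Jacobi converges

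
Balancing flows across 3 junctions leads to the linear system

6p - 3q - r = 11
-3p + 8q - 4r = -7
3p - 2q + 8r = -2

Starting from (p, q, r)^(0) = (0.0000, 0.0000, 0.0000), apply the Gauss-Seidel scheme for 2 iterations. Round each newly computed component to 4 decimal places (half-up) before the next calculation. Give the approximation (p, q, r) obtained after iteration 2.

(1.5755, -0.7764, -1.0349)

Iteration 1:
  p = (11 - (-3)·0.0000 - (-1)·0.0000) / (6) = 1.8333
  q = (-7 - (-3)·1.8333 - (-4)·0.0000) / (8) = -0.1875
  r = (-2 - (3)·1.8333 - (-2)·-0.1875) / (8) = -0.9844
Iteration 2:
  p = (11 - (-3)·-0.1875 - (-1)·-0.9844) / (6) = 1.5755
  q = (-7 - (-3)·1.5755 - (-4)·-0.9844) / (8) = -0.7764
  r = (-2 - (3)·1.5755 - (-2)·-0.7764) / (8) = -1.0349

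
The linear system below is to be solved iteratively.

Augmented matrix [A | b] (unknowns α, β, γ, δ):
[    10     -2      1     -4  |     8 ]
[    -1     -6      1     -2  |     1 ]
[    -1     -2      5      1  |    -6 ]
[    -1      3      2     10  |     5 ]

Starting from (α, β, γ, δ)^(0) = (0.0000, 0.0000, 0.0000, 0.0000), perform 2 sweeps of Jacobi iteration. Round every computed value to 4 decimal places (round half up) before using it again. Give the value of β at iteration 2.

-0.6667

Iteration 1:
  α = (8 - (-2)·0.0000 - (1)·0.0000 - (-4)·0.0000) / (10) = 0.8000
  β = (1 - (-1)·0.0000 - (1)·0.0000 - (-2)·0.0000) / (-6) = -0.1667
  γ = (-6 - (-1)·0.0000 - (-2)·0.0000 - (1)·0.0000) / (5) = -1.2000
  δ = (5 - (-1)·0.0000 - (3)·0.0000 - (2)·0.0000) / (10) = 0.5000
Iteration 2:
  α = (8 - (-2)·-0.1667 - (1)·-1.2000 - (-4)·0.5000) / (10) = 1.0867
  β = (1 - (-1)·0.8000 - (1)·-1.2000 - (-2)·0.5000) / (-6) = -0.6667
  γ = (-6 - (-1)·0.8000 - (-2)·-0.1667 - (1)·0.5000) / (5) = -1.2067
  δ = (5 - (-1)·0.8000 - (3)·-0.1667 - (2)·-1.2000) / (10) = 0.8700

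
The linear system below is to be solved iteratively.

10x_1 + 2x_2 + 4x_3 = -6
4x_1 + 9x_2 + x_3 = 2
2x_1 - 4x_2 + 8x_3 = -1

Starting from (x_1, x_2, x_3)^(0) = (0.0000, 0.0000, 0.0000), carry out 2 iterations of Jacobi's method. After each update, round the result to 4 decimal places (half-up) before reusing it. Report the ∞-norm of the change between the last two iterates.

Iteration 1:
  x_1 = (-6 - (2)·0.0000 - (4)·0.0000) / (10) = -0.6000
  x_2 = (2 - (4)·0.0000 - (1)·0.0000) / (9) = 0.2222
  x_3 = (-1 - (2)·0.0000 - (-4)·0.0000) / (8) = -0.1250
Iteration 2:
  x_1 = (-6 - (2)·0.2222 - (4)·-0.1250) / (10) = -0.5944
  x_2 = (2 - (4)·-0.6000 - (1)·-0.1250) / (9) = 0.5028
  x_3 = (-1 - (2)·-0.6000 - (-4)·0.2222) / (8) = 0.1361
Change: (0.0056, 0.2806, 0.2611) → max |·| = 0.2806

0.2806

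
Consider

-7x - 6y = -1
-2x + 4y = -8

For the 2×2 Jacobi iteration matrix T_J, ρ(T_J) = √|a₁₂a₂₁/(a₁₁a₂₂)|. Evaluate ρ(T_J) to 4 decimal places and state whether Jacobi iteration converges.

0.6547

a₁₂a₂₁/(a₁₁a₂₂) = (-6)·(-2) / ((-7)·(4)) = -0.428571
ρ = √|-0.428571| = √0.428571 = 0.6547
ρ < 1, so Jacobi converges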